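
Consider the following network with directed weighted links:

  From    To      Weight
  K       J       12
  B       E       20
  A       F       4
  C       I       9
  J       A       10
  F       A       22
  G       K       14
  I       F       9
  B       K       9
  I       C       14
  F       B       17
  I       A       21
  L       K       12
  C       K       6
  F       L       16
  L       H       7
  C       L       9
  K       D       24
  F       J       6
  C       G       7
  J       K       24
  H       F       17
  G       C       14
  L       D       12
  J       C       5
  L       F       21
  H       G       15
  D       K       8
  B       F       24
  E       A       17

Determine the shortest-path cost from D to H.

41

Shortest distances from D:
D: 0
K: 8  (via D)
J: 20  (via K)
C: 25  (via J)
A: 30  (via J)
G: 32  (via C)
F: 34  (via A)
I: 34  (via C)
L: 34  (via C)
H: 41  (via L)
Shortest route: D → K → J → C → L → H = 41.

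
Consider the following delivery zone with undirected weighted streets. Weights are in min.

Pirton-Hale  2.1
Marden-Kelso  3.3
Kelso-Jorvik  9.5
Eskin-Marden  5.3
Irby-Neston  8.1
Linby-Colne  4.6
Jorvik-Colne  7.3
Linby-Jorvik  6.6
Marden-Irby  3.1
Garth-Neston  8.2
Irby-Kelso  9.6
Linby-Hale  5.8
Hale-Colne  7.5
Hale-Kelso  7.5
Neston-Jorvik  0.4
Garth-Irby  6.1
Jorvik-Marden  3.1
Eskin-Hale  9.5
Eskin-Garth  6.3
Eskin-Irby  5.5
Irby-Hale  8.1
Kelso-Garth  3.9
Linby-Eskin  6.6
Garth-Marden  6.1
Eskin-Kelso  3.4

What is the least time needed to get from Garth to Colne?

Shortest distances from Garth:
Garth: 0
Kelso: 3.9  (via Garth)
Marden: 6.1  (via Garth)
Irby: 6.1  (via Garth)
Eskin: 6.3  (via Garth)
Neston: 8.2  (via Garth)
Jorvik: 8.6  (via Neston)
Hale: 11.4  (via Kelso)
Linby: 12.9  (via Eskin)
Pirton: 13.5  (via Hale)
Colne: 15.9  (via Jorvik)
Shortest route: Garth → Neston → Jorvik → Colne = 15.9 min.

15.9 min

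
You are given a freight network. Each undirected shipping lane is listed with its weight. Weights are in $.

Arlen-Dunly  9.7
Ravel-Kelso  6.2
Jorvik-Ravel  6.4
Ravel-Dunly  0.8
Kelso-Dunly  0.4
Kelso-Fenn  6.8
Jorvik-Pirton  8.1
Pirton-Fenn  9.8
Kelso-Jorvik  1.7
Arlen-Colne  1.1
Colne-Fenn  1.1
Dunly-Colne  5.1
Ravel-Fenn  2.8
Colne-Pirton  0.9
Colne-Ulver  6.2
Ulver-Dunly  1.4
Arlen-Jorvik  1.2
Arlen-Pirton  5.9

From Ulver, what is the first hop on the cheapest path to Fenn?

Dunly

Compare a few routes:
Ulver - Dunly - Ravel - Fenn: 1.4+0.8+2.8 = 5
Ulver - Dunly - Kelso - Jorvik - Arlen - Colne - Fenn: 1.4+0.4+1.7+1.2+1.1+1.1 = 6.9
Ulver - Colne - Fenn: 6.2+1.1 = 7.3
Cheapest is Ulver - Dunly - Ravel - Fenn at $5.
So from Ulver the first move is to Dunly.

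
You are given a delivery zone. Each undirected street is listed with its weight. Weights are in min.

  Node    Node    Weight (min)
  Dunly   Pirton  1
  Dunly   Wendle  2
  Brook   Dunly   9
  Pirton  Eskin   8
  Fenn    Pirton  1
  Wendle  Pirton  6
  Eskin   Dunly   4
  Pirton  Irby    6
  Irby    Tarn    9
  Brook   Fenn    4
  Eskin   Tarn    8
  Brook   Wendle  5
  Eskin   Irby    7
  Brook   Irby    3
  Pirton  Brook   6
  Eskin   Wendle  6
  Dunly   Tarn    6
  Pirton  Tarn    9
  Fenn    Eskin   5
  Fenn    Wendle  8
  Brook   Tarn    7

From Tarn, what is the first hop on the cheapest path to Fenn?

Compare a few routes:
Tarn - Pirton - Fenn: 9+1 = 10
Tarn - Brook - Fenn: 7+4 = 11
Tarn - Dunly - Pirton - Fenn: 6+1+1 = 8
Cheapest is Tarn - Dunly - Pirton - Fenn at 8 min.
So from Tarn the first move is to Dunly.

Dunly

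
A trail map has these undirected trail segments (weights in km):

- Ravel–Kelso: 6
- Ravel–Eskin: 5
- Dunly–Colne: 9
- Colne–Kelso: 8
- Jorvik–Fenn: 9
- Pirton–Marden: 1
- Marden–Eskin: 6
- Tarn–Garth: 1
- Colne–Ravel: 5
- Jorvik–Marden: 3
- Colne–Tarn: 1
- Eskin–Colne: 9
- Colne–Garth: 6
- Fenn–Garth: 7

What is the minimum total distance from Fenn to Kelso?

17 km

Running Dijkstra from Fenn:
Fenn: 0
Garth: 7  (via Fenn)
Tarn: 8  (via Garth)
Colne: 9  (via Tarn)
Jorvik: 9  (via Fenn)
Marden: 12  (via Jorvik)
Pirton: 13  (via Marden)
Ravel: 14  (via Colne)
Kelso: 17  (via Colne)
Shortest route: Fenn → Garth → Tarn → Colne → Kelso = 17 km.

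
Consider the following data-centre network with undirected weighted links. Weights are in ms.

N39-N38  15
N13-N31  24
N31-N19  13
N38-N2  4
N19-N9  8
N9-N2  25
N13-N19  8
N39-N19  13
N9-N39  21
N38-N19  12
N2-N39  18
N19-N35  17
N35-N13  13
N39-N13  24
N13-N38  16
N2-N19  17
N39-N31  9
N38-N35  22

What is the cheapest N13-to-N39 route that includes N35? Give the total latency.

Shortest N13→N35: N13–N35 = 13
Best N35 to N39: N35–N19–N39 costing 30
Total via N35: 13 + 30 = 43 ms.

43 ms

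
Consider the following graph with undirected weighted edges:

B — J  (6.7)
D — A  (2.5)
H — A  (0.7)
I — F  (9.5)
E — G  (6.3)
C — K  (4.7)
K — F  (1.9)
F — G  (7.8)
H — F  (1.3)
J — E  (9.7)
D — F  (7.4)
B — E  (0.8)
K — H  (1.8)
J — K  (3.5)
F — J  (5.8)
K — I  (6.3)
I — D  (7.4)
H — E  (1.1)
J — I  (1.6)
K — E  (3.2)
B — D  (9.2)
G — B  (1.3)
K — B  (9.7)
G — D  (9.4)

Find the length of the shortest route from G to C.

Compare a few routes:
G → B → E → H → K → C: 1.3+0.8+1.1+1.8+4.7 = 9.7
G → B → E → H → F → K → C: 1.3+0.8+1.1+1.3+1.9+4.7 = 11.1
G → B → E → K → C: 1.3+0.8+3.2+4.7 = 10
G → E → H → K → C: 6.3+1.1+1.8+4.7 = 13.9
Cheapest is G → B → E → H → K → C at 9.7.

9.7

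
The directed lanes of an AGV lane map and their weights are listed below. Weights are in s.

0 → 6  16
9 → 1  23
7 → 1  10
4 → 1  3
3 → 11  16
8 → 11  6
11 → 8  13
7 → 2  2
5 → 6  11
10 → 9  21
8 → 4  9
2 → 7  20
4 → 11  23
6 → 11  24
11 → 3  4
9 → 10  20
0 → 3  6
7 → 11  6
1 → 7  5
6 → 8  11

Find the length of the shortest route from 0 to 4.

Compare a few routes:
0 → 6 → 8 → 4: 16+11+9 = 36
0 → 6 → 11 → 8 → 4: 16+24+13+9 = 62
0 → 3 → 11 → 8 → 4: 6+16+13+9 = 44
The minimum is 36 s via 0 → 6 → 8 → 4.

36 s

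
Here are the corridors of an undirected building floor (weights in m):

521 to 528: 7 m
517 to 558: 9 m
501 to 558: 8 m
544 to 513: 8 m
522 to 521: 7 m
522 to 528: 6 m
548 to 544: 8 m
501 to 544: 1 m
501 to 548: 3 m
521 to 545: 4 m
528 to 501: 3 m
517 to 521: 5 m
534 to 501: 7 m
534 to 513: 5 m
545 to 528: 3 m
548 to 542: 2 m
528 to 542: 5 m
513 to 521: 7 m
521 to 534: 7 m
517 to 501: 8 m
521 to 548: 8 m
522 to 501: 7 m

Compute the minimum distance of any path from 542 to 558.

13 m

Running Dijkstra from 542:
542: 0
548: 2  (via 542)
501: 5  (via 548)
528: 5  (via 542)
544: 6  (via 501)
545: 8  (via 528)
521: 10  (via 548)
522: 11  (via 528)
534: 12  (via 501)
517: 13  (via 501)
558: 13  (via 501)
Shortest route: 542–548–501–558 = 13 m.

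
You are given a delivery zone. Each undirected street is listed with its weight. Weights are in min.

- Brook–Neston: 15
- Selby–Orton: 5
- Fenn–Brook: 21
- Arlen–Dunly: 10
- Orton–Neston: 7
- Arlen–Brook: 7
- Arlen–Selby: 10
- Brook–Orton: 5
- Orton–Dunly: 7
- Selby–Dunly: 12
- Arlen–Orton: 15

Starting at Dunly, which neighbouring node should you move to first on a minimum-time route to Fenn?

Orton

Enumerating some paths:
Dunly - Orton - Brook - Fenn: 7+5+21 = 33
Dunly - Arlen - Brook - Fenn: 10+7+21 = 38
Dunly - Selby - Orton - Brook - Fenn: 12+5+5+21 = 43
Dunly - Orton - Arlen - Brook - Fenn: 7+15+7+21 = 50
The minimum is 33 min via Dunly - Orton - Brook - Fenn.
So from Dunly the first move is to Orton.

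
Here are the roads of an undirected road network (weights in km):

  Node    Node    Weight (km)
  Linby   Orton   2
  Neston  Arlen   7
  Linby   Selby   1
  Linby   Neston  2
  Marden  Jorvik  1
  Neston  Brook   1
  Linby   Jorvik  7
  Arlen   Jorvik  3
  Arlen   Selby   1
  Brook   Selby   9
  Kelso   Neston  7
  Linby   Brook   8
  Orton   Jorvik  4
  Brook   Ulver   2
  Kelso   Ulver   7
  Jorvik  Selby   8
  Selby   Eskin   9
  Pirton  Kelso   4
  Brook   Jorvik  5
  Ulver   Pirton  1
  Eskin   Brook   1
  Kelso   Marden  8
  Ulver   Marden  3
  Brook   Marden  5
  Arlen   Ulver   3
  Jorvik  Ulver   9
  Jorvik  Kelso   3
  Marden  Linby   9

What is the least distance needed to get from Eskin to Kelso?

Candidate routes:
Eskin - Brook - Jorvik - Kelso: 1+5+3 = 9
Eskin - Brook - Ulver - Pirton - Kelso: 1+2+1+4 = 8
Eskin - Brook - Neston - Kelso: 1+1+7 = 9
Cheapest is Eskin - Brook - Ulver - Pirton - Kelso at 8 km.

8 km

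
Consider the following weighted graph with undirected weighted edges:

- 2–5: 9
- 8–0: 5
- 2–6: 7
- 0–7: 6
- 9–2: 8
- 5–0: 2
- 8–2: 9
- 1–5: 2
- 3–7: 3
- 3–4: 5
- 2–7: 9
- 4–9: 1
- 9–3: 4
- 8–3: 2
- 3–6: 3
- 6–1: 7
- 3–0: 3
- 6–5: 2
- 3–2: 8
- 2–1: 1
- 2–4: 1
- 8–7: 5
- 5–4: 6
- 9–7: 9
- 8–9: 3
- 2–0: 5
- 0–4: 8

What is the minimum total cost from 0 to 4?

6

Compare a few routes:
0–2–4: 5+1 = 6
0–5–4: 2+6 = 8
Cheapest is 0–2–4 at 6.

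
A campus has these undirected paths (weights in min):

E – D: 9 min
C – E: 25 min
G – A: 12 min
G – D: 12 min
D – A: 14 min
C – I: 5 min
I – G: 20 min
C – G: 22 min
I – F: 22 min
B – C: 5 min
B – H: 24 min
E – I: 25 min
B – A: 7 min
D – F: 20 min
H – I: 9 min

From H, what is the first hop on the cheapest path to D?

Compare a few routes:
H - I - G - D: 9+20+12 = 41
H - I - C - B - A - D: 9+5+5+7+14 = 40
The minimum is 40 min via H - I - C - B - A - D.
So from H the first move is to I.

I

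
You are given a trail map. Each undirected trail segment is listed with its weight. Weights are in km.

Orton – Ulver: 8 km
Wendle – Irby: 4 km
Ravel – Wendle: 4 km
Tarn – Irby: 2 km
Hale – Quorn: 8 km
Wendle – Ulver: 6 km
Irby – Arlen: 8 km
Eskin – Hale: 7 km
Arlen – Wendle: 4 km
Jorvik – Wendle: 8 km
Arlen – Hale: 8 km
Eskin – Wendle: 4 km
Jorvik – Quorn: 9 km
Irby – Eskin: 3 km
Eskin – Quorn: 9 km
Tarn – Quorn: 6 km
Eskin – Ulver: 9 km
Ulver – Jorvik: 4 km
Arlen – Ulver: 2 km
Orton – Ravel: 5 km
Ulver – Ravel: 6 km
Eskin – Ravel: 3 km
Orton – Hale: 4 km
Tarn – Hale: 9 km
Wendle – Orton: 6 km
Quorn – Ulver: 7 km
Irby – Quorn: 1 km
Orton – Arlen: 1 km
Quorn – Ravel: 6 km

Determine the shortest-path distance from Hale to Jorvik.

Settle nodes by increasing distance from Hale:
Hale: 0
Orton: 4  (via Hale)
Arlen: 5  (via Orton)
Eskin: 7  (via Hale)
Ulver: 7  (via Arlen)
Quorn: 8  (via Hale)
Irby: 9  (via Quorn)
Wendle: 9  (via Arlen)
Tarn: 9  (via Hale)
Ravel: 9  (via Orton)
Jorvik: 11  (via Ulver)
Shortest route: Hale → Orton → Arlen → Ulver → Jorvik = 11 km.

11 km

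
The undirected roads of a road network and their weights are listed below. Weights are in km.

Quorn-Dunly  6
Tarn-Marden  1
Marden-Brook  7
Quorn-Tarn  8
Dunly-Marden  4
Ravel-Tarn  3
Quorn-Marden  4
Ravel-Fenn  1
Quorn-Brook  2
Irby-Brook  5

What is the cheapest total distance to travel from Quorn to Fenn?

Candidate routes:
Quorn → Dunly → Marden → Tarn → Ravel → Fenn: 6+4+1+3+1 = 15
Quorn → Marden → Tarn → Ravel → Fenn: 4+1+3+1 = 9
Quorn → Brook → Marden → Tarn → Ravel → Fenn: 2+7+1+3+1 = 14
Quorn → Tarn → Ravel → Fenn: 8+3+1 = 12
The minimum is 9 km via Quorn → Marden → Tarn → Ravel → Fenn.

9 km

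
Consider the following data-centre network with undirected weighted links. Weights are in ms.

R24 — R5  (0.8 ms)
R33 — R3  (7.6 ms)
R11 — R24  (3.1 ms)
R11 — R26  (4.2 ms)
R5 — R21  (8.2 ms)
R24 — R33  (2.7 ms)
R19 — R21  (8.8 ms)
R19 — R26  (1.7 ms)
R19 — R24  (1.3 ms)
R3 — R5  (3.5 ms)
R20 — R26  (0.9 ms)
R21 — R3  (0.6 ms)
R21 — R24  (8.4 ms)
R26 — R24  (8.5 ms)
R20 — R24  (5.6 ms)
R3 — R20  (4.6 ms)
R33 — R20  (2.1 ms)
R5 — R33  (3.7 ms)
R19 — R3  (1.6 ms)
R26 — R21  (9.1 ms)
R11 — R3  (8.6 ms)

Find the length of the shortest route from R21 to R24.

3.5 ms

Compare a few routes:
R21 - R3 - R5 - R24: 0.6+3.5+0.8 = 4.9
R21 - R24: 8.4 = 8.4
R21 - R3 - R19 - R24: 0.6+1.6+1.3 = 3.5
Cheapest is R21 - R3 - R19 - R24 at 3.5 ms.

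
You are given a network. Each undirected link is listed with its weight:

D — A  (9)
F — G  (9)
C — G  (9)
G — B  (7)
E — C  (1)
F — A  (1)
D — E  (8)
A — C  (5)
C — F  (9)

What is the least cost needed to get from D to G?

18

Enumerating some paths:
D - E - C - G: 8+1+9 = 18
D - A - F - G: 9+1+9 = 19
D - A - C - G: 9+5+9 = 23
D - E - C - A - F - G: 8+1+5+1+9 = 24
Cheapest is D - E - C - G at 18.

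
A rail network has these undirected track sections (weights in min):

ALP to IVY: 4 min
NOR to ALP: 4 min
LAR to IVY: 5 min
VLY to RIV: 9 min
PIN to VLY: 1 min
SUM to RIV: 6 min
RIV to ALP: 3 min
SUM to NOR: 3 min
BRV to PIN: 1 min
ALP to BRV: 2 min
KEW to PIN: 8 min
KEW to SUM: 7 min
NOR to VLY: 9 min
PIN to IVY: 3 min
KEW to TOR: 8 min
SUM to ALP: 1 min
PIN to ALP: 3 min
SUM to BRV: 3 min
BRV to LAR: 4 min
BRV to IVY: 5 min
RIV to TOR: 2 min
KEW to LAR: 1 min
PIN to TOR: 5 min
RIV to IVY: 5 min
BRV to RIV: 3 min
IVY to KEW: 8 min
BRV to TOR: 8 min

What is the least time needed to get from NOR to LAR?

10 min

Compare a few routes:
NOR–SUM–BRV–LAR: 3+3+4 = 10
NOR–SUM–KEW–LAR: 3+7+1 = 11
Cheapest is NOR–SUM–BRV–LAR at 10 min.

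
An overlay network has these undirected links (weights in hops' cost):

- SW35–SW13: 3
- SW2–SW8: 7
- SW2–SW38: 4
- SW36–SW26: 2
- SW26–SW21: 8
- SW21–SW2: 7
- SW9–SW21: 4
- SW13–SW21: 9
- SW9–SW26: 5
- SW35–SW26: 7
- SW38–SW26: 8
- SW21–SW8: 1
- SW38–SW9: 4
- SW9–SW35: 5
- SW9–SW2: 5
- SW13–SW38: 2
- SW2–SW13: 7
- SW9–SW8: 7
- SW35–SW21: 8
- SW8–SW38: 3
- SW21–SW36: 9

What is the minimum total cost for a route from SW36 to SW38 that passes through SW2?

Shortest SW36→SW2: SW36 → SW26 → SW9 → SW2 = 12
Shortest SW2→SW38: SW2 → SW38 = 4
Total via SW2: 12 + 4 = 16 hops' cost.

16 hops' cost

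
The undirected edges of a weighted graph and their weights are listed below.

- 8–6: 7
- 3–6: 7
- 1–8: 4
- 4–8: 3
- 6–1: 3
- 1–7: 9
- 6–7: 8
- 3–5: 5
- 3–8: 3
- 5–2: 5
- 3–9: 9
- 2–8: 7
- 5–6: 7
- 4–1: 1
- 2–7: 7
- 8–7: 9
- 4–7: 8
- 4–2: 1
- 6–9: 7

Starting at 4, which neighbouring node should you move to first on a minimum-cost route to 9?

1

Enumerating some paths:
4 - 1 - 6 - 9: 1+3+7 = 11
4 - 8 - 6 - 9: 3+7+7 = 17
4 - 8 - 3 - 9: 3+3+9 = 15
4 - 8 - 1 - 6 - 9: 3+4+3+7 = 17
The minimum is 11 via 4 - 1 - 6 - 9.
So from 4 the first move is to 1.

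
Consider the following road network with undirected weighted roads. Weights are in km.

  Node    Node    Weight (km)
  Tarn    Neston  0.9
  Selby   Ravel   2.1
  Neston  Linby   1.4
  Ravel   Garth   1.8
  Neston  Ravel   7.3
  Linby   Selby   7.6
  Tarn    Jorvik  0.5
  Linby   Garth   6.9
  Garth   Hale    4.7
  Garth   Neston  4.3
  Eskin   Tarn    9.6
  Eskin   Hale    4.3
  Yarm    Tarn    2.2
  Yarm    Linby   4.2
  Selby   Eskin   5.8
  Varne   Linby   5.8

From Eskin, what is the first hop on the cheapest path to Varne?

Tarn

Candidate routes:
Eskin → Hale → Garth → Neston → Linby → Varne: 4.3+4.7+4.3+1.4+5.8 = 20.5
Eskin → Tarn → Neston → Linby → Varne: 9.6+0.9+1.4+5.8 = 17.7
Eskin → Selby → Linby → Varne: 5.8+7.6+5.8 = 19.2
The minimum is 17.7 km via Eskin → Tarn → Neston → Linby → Varne.
So from Eskin the first move is to Tarn.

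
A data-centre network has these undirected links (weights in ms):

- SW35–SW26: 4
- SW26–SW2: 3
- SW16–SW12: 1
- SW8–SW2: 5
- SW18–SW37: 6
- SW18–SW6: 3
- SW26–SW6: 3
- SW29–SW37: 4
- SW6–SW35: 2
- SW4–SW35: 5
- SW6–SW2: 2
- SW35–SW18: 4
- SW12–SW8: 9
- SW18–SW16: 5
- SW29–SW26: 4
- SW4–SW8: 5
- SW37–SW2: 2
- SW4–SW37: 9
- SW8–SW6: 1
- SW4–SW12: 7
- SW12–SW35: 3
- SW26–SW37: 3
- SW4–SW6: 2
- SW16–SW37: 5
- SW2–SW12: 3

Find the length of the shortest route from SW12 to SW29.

9 ms

Compare a few routes:
SW12 → SW2 → SW26 → SW29: 3+3+4 = 10
SW12 → SW35 → SW26 → SW29: 3+4+4 = 11
SW12 → SW2 → SW37 → SW29: 3+2+4 = 9
SW12 → SW16 → SW37 → SW29: 1+5+4 = 10
The minimum is 9 ms via SW12 → SW2 → SW37 → SW29.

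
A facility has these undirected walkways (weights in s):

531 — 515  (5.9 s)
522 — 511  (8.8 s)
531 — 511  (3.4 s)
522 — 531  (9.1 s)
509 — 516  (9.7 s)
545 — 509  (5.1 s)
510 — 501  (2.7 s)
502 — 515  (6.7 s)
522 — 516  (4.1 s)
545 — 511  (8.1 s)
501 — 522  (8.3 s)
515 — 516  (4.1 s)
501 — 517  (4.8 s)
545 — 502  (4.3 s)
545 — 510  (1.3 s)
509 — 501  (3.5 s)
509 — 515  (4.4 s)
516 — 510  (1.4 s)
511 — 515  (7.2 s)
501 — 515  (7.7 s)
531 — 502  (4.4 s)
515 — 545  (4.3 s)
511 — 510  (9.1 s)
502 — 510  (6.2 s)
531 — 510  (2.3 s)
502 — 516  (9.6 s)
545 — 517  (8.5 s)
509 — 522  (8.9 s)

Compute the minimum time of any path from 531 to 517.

Candidate routes:
531 → 510 → 501 → 517: 2.3+2.7+4.8 = 9.8
531 → 502 → 545 → 517: 4.4+4.3+8.5 = 17.2
531 → 510 → 545 → 509 → 501 → 517: 2.3+1.3+5.1+3.5+4.8 = 17
531 → 510 → 545 → 517: 2.3+1.3+8.5 = 12.1
Cheapest is 531 → 510 → 501 → 517 at 9.8 s.

9.8 s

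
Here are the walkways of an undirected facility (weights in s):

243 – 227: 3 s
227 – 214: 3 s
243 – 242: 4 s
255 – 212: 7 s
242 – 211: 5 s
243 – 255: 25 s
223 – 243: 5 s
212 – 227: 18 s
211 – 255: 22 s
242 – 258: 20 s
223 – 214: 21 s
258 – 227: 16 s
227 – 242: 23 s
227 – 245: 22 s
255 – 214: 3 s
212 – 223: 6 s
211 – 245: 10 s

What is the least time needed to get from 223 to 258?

24 s

Candidate routes:
223–243–242–258: 5+4+20 = 29
223–243–227–258: 5+3+16 = 24
The minimum is 24 s via 223–243–227–258.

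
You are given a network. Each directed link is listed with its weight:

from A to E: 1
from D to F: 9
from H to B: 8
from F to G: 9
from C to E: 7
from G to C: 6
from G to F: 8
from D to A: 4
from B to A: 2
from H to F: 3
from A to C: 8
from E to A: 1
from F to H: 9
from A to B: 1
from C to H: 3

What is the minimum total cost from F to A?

19

Compare a few routes:
F → G → C → E → A: 9+6+7+1 = 23
F → H → B → A: 9+8+2 = 19
The minimum is 19 via F → H → B → A.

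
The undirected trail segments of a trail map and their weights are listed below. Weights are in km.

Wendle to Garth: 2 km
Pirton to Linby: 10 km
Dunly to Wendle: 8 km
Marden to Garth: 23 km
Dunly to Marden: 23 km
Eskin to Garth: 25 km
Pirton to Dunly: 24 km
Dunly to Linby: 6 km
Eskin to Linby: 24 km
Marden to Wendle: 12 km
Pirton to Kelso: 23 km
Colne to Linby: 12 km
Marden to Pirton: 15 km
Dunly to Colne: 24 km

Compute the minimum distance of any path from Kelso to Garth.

Shortest distances from Kelso:
Kelso: 0
Pirton: 23  (via Kelso)
Linby: 33  (via Pirton)
Marden: 38  (via Pirton)
Dunly: 39  (via Linby)
Colne: 45  (via Linby)
Wendle: 47  (via Dunly)
Garth: 49  (via Wendle)
Shortest route: Kelso–Pirton–Linby–Dunly–Wendle–Garth = 49 km.

49 km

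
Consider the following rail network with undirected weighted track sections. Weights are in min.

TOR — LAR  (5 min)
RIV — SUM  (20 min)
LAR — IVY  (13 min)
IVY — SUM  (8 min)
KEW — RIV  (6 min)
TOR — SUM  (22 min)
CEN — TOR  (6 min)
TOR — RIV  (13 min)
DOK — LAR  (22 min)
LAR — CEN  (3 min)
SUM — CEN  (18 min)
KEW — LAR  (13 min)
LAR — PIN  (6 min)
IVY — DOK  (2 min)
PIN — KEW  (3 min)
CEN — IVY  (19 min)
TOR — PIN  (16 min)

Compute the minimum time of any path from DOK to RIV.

30 min

Running Dijkstra from DOK:
DOK: 0
IVY: 2  (via DOK)
SUM: 10  (via IVY)
LAR: 15  (via IVY)
CEN: 18  (via LAR)
TOR: 20  (via LAR)
PIN: 21  (via LAR)
KEW: 24  (via PIN)
RIV: 30  (via SUM)
Shortest route: DOK → IVY → SUM → RIV = 30 min.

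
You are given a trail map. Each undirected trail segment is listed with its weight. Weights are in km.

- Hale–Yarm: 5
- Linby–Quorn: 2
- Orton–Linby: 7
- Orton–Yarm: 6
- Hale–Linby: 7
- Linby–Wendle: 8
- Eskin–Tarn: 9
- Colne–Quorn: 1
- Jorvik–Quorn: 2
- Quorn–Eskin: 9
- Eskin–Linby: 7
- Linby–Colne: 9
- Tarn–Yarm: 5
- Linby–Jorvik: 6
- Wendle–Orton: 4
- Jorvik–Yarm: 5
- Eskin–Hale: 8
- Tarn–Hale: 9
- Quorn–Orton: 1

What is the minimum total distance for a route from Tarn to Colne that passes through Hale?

19 km

Shortest Tarn→Hale: Tarn → Hale = 9
Shortest Hale→Colne: Hale → Linby → Quorn → Colne = 10
Total via Hale: 9 + 10 = 19 km.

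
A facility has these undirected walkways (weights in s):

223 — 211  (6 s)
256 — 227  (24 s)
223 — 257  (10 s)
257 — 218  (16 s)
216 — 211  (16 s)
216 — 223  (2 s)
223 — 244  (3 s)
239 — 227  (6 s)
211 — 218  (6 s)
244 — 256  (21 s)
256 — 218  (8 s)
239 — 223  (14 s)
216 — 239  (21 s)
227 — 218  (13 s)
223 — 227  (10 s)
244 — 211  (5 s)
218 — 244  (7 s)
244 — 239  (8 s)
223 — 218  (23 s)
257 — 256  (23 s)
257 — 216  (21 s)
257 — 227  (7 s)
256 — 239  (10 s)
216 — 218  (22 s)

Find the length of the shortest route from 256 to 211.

Candidate routes:
256–218–244–211: 8+7+5 = 20
256–218–211: 8+6 = 14
Cheapest is 256–218–211 at 14 s.

14 s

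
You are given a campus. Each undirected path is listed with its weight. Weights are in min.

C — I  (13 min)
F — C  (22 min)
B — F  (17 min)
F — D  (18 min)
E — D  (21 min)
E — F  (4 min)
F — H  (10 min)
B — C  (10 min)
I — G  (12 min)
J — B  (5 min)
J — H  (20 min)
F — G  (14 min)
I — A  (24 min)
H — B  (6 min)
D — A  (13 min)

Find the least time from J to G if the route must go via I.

40 min

Best J to I: J–B–C–I costing 28
Best I to G: I–G costing 12
Total via I: 28 + 12 = 40 min.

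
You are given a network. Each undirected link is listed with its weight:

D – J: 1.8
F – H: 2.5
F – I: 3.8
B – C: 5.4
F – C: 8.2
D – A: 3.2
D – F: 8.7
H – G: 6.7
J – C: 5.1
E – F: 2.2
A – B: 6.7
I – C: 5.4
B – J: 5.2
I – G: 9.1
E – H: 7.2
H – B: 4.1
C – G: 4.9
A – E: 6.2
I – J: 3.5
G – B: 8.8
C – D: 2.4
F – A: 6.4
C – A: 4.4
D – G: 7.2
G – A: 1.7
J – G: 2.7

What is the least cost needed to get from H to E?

Shortest distances from H:
H: 0
F: 2.5  (via H)
B: 4.1  (via H)
E: 4.7  (via F)
Shortest route: H → F → E = 4.7.

4.7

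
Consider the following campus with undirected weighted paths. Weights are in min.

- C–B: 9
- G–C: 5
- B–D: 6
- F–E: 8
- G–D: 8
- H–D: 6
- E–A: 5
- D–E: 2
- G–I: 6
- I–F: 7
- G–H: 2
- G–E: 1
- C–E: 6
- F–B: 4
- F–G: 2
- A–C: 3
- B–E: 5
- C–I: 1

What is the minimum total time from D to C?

8 min

Settle nodes by increasing distance from D:
D: 0
E: 2  (via D)
G: 3  (via E)
F: 5  (via G)
H: 5  (via G)
B: 6  (via D)
A: 7  (via E)
C: 8  (via E)
Shortest route: D → E → C = 8 min.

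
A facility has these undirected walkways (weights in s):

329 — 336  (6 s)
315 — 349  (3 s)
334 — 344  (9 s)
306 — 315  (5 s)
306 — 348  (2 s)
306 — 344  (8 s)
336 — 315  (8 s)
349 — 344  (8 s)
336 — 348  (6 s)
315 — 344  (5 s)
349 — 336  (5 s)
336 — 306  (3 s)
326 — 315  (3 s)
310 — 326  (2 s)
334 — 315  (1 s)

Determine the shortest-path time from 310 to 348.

12 s

Compare a few routes:
310–326–315–349–336–306–348: 2+3+3+5+3+2 = 18
310–326–315–349–336–348: 2+3+3+5+6 = 19
310–326–315–306–348: 2+3+5+2 = 12
310–326–315–336–306–348: 2+3+8+3+2 = 18
The minimum is 12 s via 310–326–315–306–348.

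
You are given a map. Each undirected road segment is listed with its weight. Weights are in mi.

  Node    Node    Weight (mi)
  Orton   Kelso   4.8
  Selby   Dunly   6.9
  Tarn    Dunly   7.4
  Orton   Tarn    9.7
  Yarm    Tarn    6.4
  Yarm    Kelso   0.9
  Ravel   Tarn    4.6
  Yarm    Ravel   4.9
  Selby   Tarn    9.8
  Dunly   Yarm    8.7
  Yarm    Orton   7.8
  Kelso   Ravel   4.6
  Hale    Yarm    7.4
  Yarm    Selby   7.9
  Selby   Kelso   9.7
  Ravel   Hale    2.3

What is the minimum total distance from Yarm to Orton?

Compare a few routes:
Yarm–Orton: 7.8 = 7.8
Yarm–Kelso–Orton: 0.9+4.8 = 5.7
Cheapest is Yarm–Kelso–Orton at 5.7 mi.

5.7 mi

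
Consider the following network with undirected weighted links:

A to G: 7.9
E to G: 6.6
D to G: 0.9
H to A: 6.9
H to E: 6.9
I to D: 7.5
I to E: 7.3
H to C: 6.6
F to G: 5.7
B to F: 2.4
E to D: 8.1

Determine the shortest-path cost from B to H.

Running Dijkstra from B:
B: 0
F: 2.4  (via B)
G: 8.1  (via F)
D: 9  (via G)
E: 14.7  (via G)
A: 16  (via G)
I: 16.5  (via D)
H: 21.6  (via E)
Shortest route: B–F–G–E–H = 21.6.

21.6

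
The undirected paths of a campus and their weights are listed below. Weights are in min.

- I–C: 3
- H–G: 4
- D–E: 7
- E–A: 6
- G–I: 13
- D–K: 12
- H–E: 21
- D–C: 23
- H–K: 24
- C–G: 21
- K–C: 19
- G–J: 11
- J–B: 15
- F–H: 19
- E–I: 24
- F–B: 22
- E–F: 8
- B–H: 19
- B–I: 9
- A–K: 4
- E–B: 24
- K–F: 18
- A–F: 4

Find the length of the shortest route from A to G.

27 min

Candidate routes:
A → E → H → G: 6+21+4 = 31
A → F → H → G: 4+19+4 = 27
A → K → H → G: 4+24+4 = 32
Cheapest is A → F → H → G at 27 min.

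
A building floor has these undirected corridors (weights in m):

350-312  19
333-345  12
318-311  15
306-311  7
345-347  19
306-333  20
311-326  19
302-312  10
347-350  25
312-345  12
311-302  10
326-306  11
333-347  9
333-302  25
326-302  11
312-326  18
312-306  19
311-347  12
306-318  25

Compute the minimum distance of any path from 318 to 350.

Compare a few routes:
318–311–347–350: 15+12+25 = 52
318–311–302–312–350: 15+10+10+19 = 54
Cheapest is 318–311–347–350 at 52 m.

52 m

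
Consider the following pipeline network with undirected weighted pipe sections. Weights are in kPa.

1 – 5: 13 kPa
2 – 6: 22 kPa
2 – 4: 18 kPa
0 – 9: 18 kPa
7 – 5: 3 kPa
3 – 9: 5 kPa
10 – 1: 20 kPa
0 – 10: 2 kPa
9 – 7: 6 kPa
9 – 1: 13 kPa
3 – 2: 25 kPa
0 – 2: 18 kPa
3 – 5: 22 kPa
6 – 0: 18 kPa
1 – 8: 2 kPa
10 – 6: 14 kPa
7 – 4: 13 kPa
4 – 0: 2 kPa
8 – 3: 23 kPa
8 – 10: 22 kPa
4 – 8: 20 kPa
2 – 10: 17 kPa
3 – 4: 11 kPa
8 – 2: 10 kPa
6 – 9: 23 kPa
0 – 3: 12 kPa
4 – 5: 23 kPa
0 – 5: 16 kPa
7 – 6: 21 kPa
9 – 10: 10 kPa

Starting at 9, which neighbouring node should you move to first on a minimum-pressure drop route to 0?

Compare a few routes:
9 → 0: 18 = 18
9 → 3 → 4 → 0: 5+11+2 = 18
9 → 10 → 0: 10+2 = 12
9 → 3 → 0: 5+12 = 17
The minimum is 12 kPa via 9 → 10 → 0.
So from 9 the first move is to 10.

10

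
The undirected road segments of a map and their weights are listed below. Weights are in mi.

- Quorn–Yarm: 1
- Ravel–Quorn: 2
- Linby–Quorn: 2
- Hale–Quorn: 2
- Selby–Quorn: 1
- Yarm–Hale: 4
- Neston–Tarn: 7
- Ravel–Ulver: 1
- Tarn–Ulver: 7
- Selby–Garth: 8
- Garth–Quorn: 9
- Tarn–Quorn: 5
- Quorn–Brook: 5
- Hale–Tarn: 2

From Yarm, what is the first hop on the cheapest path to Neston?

Quorn

Compare a few routes:
Yarm–Quorn–Hale–Tarn–Neston: 1+2+2+7 = 12
Yarm–Hale–Quorn–Tarn–Neston: 4+2+5+7 = 18
Yarm–Hale–Tarn–Neston: 4+2+7 = 13
Yarm–Quorn–Tarn–Neston: 1+5+7 = 13
Cheapest is Yarm–Quorn–Hale–Tarn–Neston at 12 mi.
So from Yarm the first move is to Quorn.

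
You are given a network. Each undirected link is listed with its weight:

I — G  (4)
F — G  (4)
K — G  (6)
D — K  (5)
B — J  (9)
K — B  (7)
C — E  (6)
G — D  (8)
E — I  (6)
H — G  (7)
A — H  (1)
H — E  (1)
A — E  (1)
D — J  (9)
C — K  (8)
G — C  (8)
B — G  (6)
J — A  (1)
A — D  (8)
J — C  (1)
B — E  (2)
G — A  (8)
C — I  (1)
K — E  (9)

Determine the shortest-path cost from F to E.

Settle nodes by increasing distance from F:
F: 0
G: 4  (via F)
I: 8  (via G)
C: 9  (via I)
B: 10  (via G)
J: 10  (via C)
K: 10  (via G)
A: 11  (via J)
H: 11  (via G)
D: 12  (via G)
E: 12  (via B)
Shortest route: F → G → B → E = 12.

12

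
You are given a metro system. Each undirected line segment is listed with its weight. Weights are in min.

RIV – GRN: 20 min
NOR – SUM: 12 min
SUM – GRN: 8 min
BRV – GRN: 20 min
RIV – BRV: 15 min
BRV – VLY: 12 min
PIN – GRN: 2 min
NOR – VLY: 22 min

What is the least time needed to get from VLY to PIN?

Shortest distances from VLY:
VLY: 0
BRV: 12  (via VLY)
NOR: 22  (via VLY)
RIV: 27  (via BRV)
GRN: 32  (via BRV)
SUM: 34  (via NOR)
PIN: 34  (via GRN)
Shortest route: VLY–BRV–GRN–PIN = 34 min.

34 min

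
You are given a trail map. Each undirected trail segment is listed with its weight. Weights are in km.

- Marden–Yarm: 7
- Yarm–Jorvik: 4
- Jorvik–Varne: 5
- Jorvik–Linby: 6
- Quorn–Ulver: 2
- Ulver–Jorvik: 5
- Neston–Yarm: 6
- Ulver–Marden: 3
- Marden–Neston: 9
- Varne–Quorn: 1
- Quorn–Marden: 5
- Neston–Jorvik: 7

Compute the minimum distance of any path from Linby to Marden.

14 km

Candidate routes:
Linby–Jorvik–Ulver–Marden: 6+5+3 = 14
Linby–Jorvik–Yarm–Marden: 6+4+7 = 17
The minimum is 14 km via Linby–Jorvik–Ulver–Marden.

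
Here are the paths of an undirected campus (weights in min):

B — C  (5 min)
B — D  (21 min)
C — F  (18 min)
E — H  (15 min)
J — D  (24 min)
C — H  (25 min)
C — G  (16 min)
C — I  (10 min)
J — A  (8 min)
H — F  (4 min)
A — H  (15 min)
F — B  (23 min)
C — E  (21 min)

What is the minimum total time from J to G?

61 min

Enumerating some paths:
J–A–H–F–C–G: 8+15+4+18+16 = 61
J–D–B–C–G: 24+21+5+16 = 66
J–A–H–C–G: 8+15+25+16 = 64
Cheapest is J–A–H–F–C–G at 61 min.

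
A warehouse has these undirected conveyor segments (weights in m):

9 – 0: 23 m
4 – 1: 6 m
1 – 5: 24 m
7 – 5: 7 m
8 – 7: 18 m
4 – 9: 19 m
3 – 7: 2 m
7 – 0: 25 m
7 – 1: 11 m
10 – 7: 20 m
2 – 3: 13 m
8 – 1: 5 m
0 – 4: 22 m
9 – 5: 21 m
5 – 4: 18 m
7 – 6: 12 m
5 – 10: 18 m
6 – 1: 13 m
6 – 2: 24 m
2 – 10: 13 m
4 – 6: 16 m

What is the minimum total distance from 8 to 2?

31 m

Running Dijkstra from 8:
8: 0
1: 5  (via 8)
4: 11  (via 1)
7: 16  (via 1)
3: 18  (via 7)
6: 18  (via 1)
5: 23  (via 7)
9: 30  (via 4)
2: 31  (via 3)
Shortest route: 8–1–7–3–2 = 31 m.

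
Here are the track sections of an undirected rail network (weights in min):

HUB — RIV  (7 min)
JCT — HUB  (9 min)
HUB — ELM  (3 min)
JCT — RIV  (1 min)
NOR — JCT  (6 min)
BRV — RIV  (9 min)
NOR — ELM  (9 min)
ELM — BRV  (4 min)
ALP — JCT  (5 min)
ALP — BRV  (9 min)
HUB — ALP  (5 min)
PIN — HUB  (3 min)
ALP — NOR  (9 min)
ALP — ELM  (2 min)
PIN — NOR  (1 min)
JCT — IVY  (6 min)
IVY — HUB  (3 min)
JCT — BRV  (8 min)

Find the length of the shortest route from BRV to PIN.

10 min

Running Dijkstra from BRV:
BRV: 0
ELM: 4  (via BRV)
ALP: 6  (via ELM)
HUB: 7  (via ELM)
JCT: 8  (via BRV)
RIV: 9  (via BRV)
IVY: 10  (via HUB)
PIN: 10  (via HUB)
Shortest route: BRV → ELM → HUB → PIN = 10 min.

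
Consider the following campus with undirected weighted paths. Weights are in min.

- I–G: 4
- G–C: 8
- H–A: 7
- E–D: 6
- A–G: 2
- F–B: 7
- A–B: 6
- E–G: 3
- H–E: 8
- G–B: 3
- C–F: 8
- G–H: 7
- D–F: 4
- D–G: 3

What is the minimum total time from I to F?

11 min

Settle nodes by increasing distance from I:
I: 0
G: 4  (via I)
A: 6  (via G)
B: 7  (via G)
D: 7  (via G)
E: 7  (via G)
F: 11  (via D)
Shortest route: I → G → D → F = 11 min.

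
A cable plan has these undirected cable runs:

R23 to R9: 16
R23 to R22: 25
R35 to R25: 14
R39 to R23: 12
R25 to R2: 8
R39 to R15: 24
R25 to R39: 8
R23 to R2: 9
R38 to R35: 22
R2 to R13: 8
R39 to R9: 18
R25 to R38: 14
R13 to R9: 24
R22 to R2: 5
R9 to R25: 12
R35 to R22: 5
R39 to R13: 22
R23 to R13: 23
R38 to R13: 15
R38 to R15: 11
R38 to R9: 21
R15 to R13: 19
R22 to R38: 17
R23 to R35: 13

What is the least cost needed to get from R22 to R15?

28

Enumerating some paths:
R22–R38–R15: 17+11 = 28
R22–R2–R13–R15: 5+8+19 = 32
The minimum is 28 via R22–R38–R15.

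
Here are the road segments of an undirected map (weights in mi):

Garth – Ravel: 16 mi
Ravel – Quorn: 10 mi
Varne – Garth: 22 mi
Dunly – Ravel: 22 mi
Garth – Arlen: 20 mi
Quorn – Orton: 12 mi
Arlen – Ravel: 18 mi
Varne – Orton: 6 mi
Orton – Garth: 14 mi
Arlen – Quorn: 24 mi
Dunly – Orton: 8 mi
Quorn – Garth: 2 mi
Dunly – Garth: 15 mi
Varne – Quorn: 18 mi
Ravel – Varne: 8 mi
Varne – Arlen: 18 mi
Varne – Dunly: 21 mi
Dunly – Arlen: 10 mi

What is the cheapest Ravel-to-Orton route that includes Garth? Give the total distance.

Best Ravel to Garth: Ravel–Quorn–Garth costing 12
Best Garth to Orton: Garth–Orton costing 14
Total via Garth: 12 + 14 = 26 mi.

26 mi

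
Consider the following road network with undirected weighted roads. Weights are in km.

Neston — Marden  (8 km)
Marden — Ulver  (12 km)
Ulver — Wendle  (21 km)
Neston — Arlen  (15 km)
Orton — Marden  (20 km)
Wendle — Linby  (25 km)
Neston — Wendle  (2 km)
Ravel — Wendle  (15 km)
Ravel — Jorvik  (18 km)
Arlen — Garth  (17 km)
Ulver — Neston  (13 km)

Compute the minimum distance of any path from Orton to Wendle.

Settle nodes by increasing distance from Orton:
Orton: 0
Marden: 20  (via Orton)
Neston: 28  (via Marden)
Wendle: 30  (via Neston)
Shortest route: Orton–Marden–Neston–Wendle = 30 km.

30 km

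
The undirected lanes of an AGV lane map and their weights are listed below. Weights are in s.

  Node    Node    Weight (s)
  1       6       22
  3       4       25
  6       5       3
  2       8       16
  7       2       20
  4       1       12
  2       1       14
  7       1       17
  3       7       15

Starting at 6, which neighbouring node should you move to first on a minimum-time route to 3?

1

Enumerating some paths:
6 → 1 → 4 → 3: 22+12+25 = 59
6 → 1 → 7 → 3: 22+17+15 = 54
The minimum is 54 s via 6 → 1 → 7 → 3.
So from 6 the first move is to 1.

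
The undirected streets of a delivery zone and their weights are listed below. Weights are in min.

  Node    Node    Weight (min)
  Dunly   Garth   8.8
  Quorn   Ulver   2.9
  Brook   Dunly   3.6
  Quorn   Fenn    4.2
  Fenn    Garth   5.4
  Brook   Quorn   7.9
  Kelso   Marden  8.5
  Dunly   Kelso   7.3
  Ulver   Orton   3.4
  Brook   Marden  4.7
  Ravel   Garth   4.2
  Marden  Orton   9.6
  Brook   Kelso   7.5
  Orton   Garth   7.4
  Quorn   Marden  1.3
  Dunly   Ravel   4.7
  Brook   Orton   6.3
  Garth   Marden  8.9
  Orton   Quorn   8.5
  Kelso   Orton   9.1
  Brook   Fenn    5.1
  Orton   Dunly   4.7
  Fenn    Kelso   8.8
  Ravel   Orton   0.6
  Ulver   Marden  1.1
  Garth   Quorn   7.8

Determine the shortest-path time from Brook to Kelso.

7.5 min

Settle nodes by increasing distance from Brook:
Brook: 0
Dunly: 3.6  (via Brook)
Marden: 4.7  (via Brook)
Fenn: 5.1  (via Brook)
Ulver: 5.8  (via Marden)
Quorn: 6  (via Marden)
Orton: 6.3  (via Brook)
Ravel: 6.9  (via Orton)
Kelso: 7.5  (via Brook)
Shortest route: Brook–Kelso = 7.5 min.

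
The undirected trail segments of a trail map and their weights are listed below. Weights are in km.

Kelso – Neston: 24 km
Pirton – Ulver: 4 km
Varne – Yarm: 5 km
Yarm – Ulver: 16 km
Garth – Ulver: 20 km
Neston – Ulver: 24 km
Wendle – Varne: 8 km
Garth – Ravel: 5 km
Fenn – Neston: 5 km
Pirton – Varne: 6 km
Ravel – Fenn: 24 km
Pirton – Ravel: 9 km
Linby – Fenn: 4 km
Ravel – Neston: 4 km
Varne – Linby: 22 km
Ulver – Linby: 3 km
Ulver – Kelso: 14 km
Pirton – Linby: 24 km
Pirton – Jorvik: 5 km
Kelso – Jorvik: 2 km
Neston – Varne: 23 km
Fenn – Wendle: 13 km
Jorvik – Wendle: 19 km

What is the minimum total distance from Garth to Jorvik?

19 km

Settle nodes by increasing distance from Garth:
Garth: 0
Ravel: 5  (via Garth)
Neston: 9  (via Ravel)
Fenn: 14  (via Neston)
Pirton: 14  (via Ravel)
Ulver: 18  (via Pirton)
Linby: 18  (via Fenn)
Jorvik: 19  (via Pirton)
Shortest route: Garth → Ravel → Pirton → Jorvik = 19 km.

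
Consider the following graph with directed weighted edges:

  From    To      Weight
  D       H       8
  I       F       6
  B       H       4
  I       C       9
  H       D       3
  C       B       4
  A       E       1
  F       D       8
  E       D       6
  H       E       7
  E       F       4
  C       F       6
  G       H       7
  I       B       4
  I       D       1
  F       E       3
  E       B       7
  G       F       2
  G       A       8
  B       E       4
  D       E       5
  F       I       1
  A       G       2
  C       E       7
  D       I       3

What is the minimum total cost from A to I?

5

Compare a few routes:
A - E - F - I: 1+4+1 = 6
A - E - D - I: 1+6+3 = 10
A - G - F - I: 2+2+1 = 5
The minimum is 5 via A - G - F - I.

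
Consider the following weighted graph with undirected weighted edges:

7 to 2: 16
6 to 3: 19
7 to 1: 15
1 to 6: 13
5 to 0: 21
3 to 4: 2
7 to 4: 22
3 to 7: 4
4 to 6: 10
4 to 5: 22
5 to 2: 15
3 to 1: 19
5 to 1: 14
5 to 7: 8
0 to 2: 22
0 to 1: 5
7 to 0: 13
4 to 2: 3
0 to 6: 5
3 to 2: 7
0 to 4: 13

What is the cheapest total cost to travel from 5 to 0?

19

Compare a few routes:
5 → 7 → 3 → 4 → 0: 8+4+2+13 = 27
5 → 1 → 0: 14+5 = 19
5 → 0: 21 = 21
5 → 7 → 0: 8+13 = 21
The minimum is 19 via 5 → 1 → 0.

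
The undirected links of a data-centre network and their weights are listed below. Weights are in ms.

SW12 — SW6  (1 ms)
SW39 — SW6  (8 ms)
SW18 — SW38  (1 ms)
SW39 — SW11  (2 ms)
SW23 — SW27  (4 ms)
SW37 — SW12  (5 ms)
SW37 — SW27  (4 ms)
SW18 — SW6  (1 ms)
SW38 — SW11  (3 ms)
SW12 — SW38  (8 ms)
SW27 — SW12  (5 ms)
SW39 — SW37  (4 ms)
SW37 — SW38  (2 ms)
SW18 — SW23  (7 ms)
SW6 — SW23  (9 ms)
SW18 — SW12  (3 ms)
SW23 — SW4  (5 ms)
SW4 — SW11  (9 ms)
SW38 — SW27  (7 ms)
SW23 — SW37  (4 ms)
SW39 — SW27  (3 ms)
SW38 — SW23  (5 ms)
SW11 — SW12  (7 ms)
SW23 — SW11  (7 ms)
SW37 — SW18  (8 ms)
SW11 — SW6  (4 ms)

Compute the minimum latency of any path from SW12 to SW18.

2 ms

Enumerating some paths:
SW12 → SW6 → SW18: 1+1 = 2
SW12 → SW18: 3 = 3
Cheapest is SW12 → SW6 → SW18 at 2 ms.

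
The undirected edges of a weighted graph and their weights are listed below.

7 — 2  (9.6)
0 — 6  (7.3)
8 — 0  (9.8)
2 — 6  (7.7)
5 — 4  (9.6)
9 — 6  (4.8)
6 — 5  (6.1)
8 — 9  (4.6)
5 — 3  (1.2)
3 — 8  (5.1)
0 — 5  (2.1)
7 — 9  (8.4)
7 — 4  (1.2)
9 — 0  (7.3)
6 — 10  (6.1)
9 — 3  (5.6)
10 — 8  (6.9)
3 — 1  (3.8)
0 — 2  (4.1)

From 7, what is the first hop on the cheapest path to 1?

4

Enumerating some paths:
7 - 9 - 3 - 1: 8.4+5.6+3.8 = 17.8
7 - 4 - 5 - 3 - 1: 1.2+9.6+1.2+3.8 = 15.8
7 - 2 - 0 - 5 - 3 - 1: 9.6+4.1+2.1+1.2+3.8 = 20.8
The minimum is 15.8 via 7 - 4 - 5 - 3 - 1.
So from 7 the first move is to 4.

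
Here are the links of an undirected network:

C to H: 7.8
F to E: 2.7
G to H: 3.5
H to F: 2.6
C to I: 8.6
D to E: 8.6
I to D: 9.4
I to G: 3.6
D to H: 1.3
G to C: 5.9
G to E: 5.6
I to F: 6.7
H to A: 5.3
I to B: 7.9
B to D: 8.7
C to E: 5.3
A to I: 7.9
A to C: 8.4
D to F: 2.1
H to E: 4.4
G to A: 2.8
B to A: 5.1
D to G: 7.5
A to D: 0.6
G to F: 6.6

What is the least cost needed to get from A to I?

Enumerating some paths:
A → D → F → I: 0.6+2.1+6.7 = 9.4
A → D → H → G → I: 0.6+1.3+3.5+3.6 = 9
A → I: 7.9 = 7.9
A → G → I: 2.8+3.6 = 6.4
The minimum is 6.4 via A → G → I.

6.4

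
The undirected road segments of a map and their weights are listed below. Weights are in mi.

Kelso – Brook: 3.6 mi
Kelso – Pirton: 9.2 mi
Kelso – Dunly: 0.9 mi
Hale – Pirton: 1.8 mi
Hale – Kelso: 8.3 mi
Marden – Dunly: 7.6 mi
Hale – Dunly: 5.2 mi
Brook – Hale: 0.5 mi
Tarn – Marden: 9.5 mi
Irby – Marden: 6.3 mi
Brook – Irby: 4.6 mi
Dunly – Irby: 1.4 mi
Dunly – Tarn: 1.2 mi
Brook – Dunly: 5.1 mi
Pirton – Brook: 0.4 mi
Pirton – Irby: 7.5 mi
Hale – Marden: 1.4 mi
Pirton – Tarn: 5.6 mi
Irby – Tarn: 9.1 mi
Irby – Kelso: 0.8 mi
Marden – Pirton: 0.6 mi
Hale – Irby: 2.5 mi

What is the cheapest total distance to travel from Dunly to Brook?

4.4 mi

Shortest distances from Dunly:
Dunly: 0
Kelso: 0.9  (via Dunly)
Tarn: 1.2  (via Dunly)
Irby: 1.4  (via Dunly)
Hale: 3.9  (via Irby)
Brook: 4.4  (via Hale)
Shortest route: Dunly → Irby → Hale → Brook = 4.4 mi.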